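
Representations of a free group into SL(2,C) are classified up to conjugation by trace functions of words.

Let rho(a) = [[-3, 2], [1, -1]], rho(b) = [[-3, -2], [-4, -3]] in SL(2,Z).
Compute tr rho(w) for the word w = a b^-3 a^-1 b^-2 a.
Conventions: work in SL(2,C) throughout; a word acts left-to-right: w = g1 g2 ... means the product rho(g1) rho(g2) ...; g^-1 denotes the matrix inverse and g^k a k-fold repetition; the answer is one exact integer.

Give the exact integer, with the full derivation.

rho(a) = [[-3, 2], [1, -1]]
... * rho(b^-1) = [[-3, 2], [4, -3]]  ->  [[17, -12], [-7, 5]]
... * rho(b^-1) = [[-3, 2], [4, -3]]  ->  [[-99, 70], [41, -29]]
... * rho(b^-1) = [[-3, 2], [4, -3]]  ->  [[577, -408], [-239, 169]]
... * rho(a^-1) = [[-1, -2], [-1, -3]]  ->  [[-169, 70], [70, -29]]
... * rho(b^-1) = [[-3, 2], [4, -3]]  ->  [[787, -548], [-326, 227]]
... * rho(b^-1) = [[-3, 2], [4, -3]]  ->  [[-4553, 3218], [1886, -1333]]
... * rho(a) = [[-3, 2], [1, -1]]  ->  [[16877, -12324], [-6991, 5105]]
tr = 16877 + 5105 = 21982

21982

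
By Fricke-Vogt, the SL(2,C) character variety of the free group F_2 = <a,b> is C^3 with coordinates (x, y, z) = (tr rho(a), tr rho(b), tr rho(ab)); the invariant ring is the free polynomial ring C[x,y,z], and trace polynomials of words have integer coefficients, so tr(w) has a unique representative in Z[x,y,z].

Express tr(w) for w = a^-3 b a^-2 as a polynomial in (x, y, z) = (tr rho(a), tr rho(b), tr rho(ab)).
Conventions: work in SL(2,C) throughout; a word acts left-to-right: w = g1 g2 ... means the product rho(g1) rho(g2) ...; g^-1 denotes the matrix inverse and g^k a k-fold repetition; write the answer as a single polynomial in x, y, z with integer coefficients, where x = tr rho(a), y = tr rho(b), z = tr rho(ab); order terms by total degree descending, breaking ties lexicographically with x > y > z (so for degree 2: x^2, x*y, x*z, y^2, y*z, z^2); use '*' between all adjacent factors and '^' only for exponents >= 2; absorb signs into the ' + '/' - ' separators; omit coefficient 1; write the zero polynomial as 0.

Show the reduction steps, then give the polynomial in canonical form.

x^5*y - x^4*z - 4*x^3*y + 3*x^2*z + 3*x*y - z

trace(b a^-1) = trace(b) * trace(a) - trace(b a)  (eliminate a^-1) = x*y - z
use: trace(a^-2 b) = trace(b a^-1) * trace(a) - trace(b)  (eliminate a^-1) = x^2*y - x*z - y
trace(a^-1 b a^-2) = trace(a^-2 b) * trace(a) - trace(a^-2 b a)  (eliminate a^-1) = x^3*y - x^2*z - 2*x*y + z
apply: trace(a^-4 b) = trace(a^-1 b a^-2) * trace(a) - trace(a^-1 b a^-1)  (eliminate a^-1) = x^4*y - x^3*z - 3*x^2*y + 2*x*z + y
trace(a^-3 b a^-2) = trace(a^-4 b) * trace(a) - trace(a^-4 b a)  (eliminate a^-1) = x^5*y - x^4*z - 4*x^3*y + 3*x^2*z + 3*x*y - z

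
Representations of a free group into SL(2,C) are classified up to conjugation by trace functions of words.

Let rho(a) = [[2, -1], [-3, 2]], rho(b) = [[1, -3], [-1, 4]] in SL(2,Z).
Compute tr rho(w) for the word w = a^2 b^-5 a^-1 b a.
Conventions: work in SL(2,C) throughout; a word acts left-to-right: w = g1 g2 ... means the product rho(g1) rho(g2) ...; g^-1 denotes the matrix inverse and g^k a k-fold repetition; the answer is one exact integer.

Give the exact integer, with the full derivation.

304894

rho(a) = [[2, -1], [-3, 2]]
... * rho(a) = [[2, -1], [-3, 2]]  ->  [[7, -4], [-12, 7]]
... * rho(b^-1) = [[4, 3], [1, 1]]  ->  [[24, 17], [-41, -29]]
... * rho(b^-1) = [[4, 3], [1, 1]]  ->  [[113, 89], [-193, -152]]
... * rho(b^-1) = [[4, 3], [1, 1]]  ->  [[541, 428], [-924, -731]]
... * rho(b^-1) = [[4, 3], [1, 1]]  ->  [[2592, 2051], [-4427, -3503]]
... * rho(b^-1) = [[4, 3], [1, 1]]  ->  [[12419, 9827], [-21211, -16784]]
... * rho(a^-1) = [[2, 1], [3, 2]]  ->  [[54319, 32073], [-92774, -54779]]
... * rho(b) = [[1, -3], [-1, 4]]  ->  [[22246, -34665], [-37995, 59206]]
... * rho(a) = [[2, -1], [-3, 2]]  ->  [[148487, -91576], [-253608, 156407]]
tr = 148487 + 156407 = 304894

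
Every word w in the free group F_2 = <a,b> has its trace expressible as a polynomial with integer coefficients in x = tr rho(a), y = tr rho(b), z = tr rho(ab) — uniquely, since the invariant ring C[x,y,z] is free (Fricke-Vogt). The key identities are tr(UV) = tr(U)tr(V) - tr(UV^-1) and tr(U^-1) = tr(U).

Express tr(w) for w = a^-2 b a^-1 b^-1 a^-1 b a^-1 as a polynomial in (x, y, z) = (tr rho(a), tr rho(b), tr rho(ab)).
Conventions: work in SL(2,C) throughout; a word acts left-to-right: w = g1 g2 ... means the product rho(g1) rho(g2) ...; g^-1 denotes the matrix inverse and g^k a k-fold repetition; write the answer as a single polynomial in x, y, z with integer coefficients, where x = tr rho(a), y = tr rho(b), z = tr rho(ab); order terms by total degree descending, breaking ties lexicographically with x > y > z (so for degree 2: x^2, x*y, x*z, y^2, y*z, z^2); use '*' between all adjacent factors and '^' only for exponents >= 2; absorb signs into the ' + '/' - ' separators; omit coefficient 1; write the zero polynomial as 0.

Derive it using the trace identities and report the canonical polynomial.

trace(b a^-1) = trace(b) * trace(a) - trace(b a) = x*y - z
trace(a^-2 b) = trace(b a^-1) * trace(a) - trace(b) = x^2*y - x*z - y
trace(b a^-3) = trace(a^-2 b) * trace(a) - trace(a^-2 b a) = x^3*y - x^2*z - 2*x*y + z
trace(a^-1 b a^-3) = trace(b a^-3) * trace(a) - trace(b a^-2) = x^4*y - x^3*z - 3*x^2*y + 2*x*z + y
reduce: trace(a^2 b) = trace(a) * trace(b a) - trace(b) = x*z - y
trace(a^2) = trace(a) * trace(a) - trace(1) = x^2 - 2
trace(a b^2 a) = trace(b) * trace(a^2 b) - trace(a^2) = x*y*z - x^2 - y^2 + 2
trace(a b a b) = trace(b a) * trace(b a) - trace(1)   [split at repeated b] = z^2 - 2
trace(a b^2 a b) = trace(b) * trace(a b a b) - trace(a b a) = y*z^2 - x*z - y
trace(b a b^-1 a b) = trace(a b^2 a) * trace(b) - trace(a b^2 a b) = x*y^2*z - x^2*y - y^3 - y*z^2 + x*z + 3*y
trace(b a b) = trace(b) * trace(a b) - trace(a) = y*z - x
reduce: trace(a b a b a) = trace(a) * trace(b a b a) - trace(b a b) = x*z^2 - y*z - x
so trace(a b a b a b) = trace(b a b a) * trace(b a) - trace(a b)   [split at repeated b] = z^3 - 3*z
trace(b a b^-1 a b a) = trace(a b a b a) * trace(b) - trace(a b a b a b) = x*y*z^2 - y^2*z - z^3 - x*y + 3*z
reduce: trace(a^-1 b a b^-1 a b) = trace(b a b^-1 a b) * trace(a) - trace(b a b^-1 a b a) = x^2*y^2*z - x^3*y - x*y^3 - 2*x*y*z^2 + x^2*z + y^2*z + z^3 + 4*x*y - 3*z
trace(a^-1 b a b^-1 a b a^-1) = trace(a^-1 b a b^-1 a b) * trace(a) - trace(a^-1 b a b^-1 a b a) = x^3*y^2*z - x^4*y - x^2*y^3 - 2*x^2*y*z^2 + x^3*z + x*z^3 + 5*x^2*y + y^3 + y*z^2 - 4*x*z - 3*y
reduce: trace(b a^-3 b a b^-1 a) = trace(a^-1 b a b^-1 a b a^-1) * trace(a) - trace(a^-1 b a b^-1 a b) = x^4*y^2*z - x^5*y - x^3*y^3 - 2*x^3*y*z^2 + x^4*z - x^2*y^2*z + x^2*z^3 + 6*x^3*y + 2*x*y^3 + 3*x*y*z^2 - 5*x^2*z - y^2*z - z^3 - 7*x*y + 3*z
so trace(b^-1 a^-1 b a^-3 b a) = trace(b a^-3 b a b^-1) * trace(a) - trace(b a^-3 b a b^-1 a) = -x^4*y^2*z + x^5*y + x^3*y^3 + 2*x^3*y*z^2 - x^4*z + x^2*y^2*z - x^2*z^3 - 5*x^3*y - 2*x*y^3 - 3*x*y*z^2 + 4*x^2*z + y^2*z + z^3 + 6*x*y - 3*z
trace(a^-2 b a^-1 b^-1 a^-1 b a^-1) = trace(b^-1 a^-1 b a^-3 b) * trace(a) - trace(b^-1 a^-1 b a^-3 b a) = x^4*y^2*z - x^3*y^3 - 2*x^3*y*z^2 - x^2*y^2*z + x^2*z^3 + 2*x^3*y + 2*x*y^3 + 3*x*y*z^2 - 2*x^2*z - y^2*z - z^3 - 5*x*y + 3*z

x^4*y^2*z - x^3*y^3 - 2*x^3*y*z^2 - x^2*y^2*z + x^2*z^3 + 2*x^3*y + 2*x*y^3 + 3*x*y*z^2 - 2*x^2*z - y^2*z - z^3 - 5*x*y + 3*z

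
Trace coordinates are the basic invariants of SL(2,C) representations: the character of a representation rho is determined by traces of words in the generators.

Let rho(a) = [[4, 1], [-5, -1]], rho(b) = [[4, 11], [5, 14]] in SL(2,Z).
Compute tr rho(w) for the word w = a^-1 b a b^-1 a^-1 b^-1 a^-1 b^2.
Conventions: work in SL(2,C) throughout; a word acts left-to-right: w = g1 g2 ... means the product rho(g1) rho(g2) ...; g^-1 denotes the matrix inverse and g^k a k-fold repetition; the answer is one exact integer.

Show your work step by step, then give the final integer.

-459716112

rho(a^-1) = [[-1, -1], [5, 4]]
... * rho(b) = [[4, 11], [5, 14]]  ->  [[-9, -25], [40, 111]]
... * rho(a) = [[4, 1], [-5, -1]]  ->  [[89, 16], [-395, -71]]
... * rho(b^-1) = [[14, -11], [-5, 4]]  ->  [[1166, -915], [-5175, 4061]]
... * rho(a^-1) = [[-1, -1], [5, 4]]  ->  [[-5741, -4826], [25480, 21419]]
... * rho(b^-1) = [[14, -11], [-5, 4]]  ->  [[-56244, 43847], [249625, -194604]]
... * rho(a^-1) = [[-1, -1], [5, 4]]  ->  [[275479, 231632], [-1222645, -1028041]]
... * rho(b) = [[4, 11], [5, 14]]  ->  [[2260076, 6273117], [-10030785, -27841669]]
... * rho(b) = [[4, 11], [5, 14]]  ->  [[40405889, 112684474], [-179331485, -500122001]]
tr = 40405889 + -500122001 = -459716112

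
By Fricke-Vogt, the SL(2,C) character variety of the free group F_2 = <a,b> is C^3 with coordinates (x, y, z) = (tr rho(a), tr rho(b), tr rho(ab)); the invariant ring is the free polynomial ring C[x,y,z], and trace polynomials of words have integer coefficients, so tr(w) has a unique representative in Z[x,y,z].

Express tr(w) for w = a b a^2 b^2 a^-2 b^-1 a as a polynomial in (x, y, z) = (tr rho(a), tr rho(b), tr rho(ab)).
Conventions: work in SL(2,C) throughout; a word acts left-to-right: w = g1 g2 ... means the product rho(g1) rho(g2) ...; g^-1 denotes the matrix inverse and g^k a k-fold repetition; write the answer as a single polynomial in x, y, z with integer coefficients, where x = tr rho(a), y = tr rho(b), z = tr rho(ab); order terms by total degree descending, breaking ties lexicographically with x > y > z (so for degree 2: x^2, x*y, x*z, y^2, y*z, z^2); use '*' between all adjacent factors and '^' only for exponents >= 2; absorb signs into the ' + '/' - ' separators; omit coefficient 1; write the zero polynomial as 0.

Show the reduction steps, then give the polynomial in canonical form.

-x^4*y^2*z^2 + x^5*y*z + 2*x^3*y^3*z + x^3*y*z^3 - x^4*y^2 - x^2*y^4 - x^2*y^2*z^2 - 4*x^3*y*z + 4*x^2*y^2 + x*y*z - x^2 - y^2 + 2

tr(a b a b) = tr(a b) * tr(a b) - tr(1) = z^2 - 2
tr(a b a) = tr(a) * tr(b a) - tr(b) = x*z - y
tr(b^2 a b a) = tr(b) * tr(a b a b) - tr(a b a) = y*z^2 - x*z - y
tr(b a b) = tr(b) * tr(a b) - tr(a) = y*z - x
reduce: tr(b^2 a b) = tr(b) * tr(b a b) - tr(b a) = y^2*z - x*y - z
so tr(a b a^2 b^2) = tr(a) * tr(b^2 a b a) - tr(b^2 a b) = x*y*z^2 - x^2*z - y^2*z + z
reduce: tr(a^2 b a b) = tr(a) * tr(b a b a) - tr(b a b) = x*z^2 - y*z - x
reduce: tr(a^2 b a) = tr(a) * tr(a b a) - tr(a b) = x^2*z - x*y - z
tr(a^2 b a b^2) = tr(b) * tr(a^2 b a b) - tr(a^2 b a) = x*y*z^2 - x^2*z - y^2*z + z
reduce: tr(b^3 a^2 b a) = tr(b) * tr(a^2 b a b^2) - tr(a^2 b a b) = x*y^2*z^2 - x^2*y*z - y^3*z - x*z^2 + 2*y*z + x
tr(a^2) = tr(a) * tr(a) - tr(1) = x^2 - 2
so tr(b a^2 b) = tr(b) * tr(a^2 b) - tr(a^2) = x*y*z - x^2 - y^2 + 2
so tr(b a^2 b^2) = tr(b) * tr(b a^2 b) - tr(b a^2) = x*y^2*z - x^2*y - y^3 - x*z + 3*y
reduce: tr(b^3 a^2 b) = tr(b) * tr(b a^2 b^2) - tr(b a^2 b) = x*y^3*z - x^2*y^2 - y^4 - 2*x*y*z + x^2 + 4*y^2 - 2
tr(b a^2 b a^2 b^2) = tr(a) * tr(b^3 a^2 b a) - tr(b^3 a^2 b) = x^2*y^2*z^2 - x^3*y*z - 2*x*y^3*z + x^2*y^2 - x^2*z^2 + y^4 + 4*x*y*z - 4*y^2 + 2
tr(b a b a b a) = tr(b a) * tr(b a b a) - tr(b^-1 a^-1) = z^3 - 3*z
so tr(a b a^2 b a b) = tr(a) * tr(b a b a b a) - tr(b a b a b) = x*z^3 - y*z^2 - 2*x*z + y
so tr(a b a^2 b a) = tr(a) * tr(b a^2 b a) - tr(b a^2 b) = x^2*z^2 - 2*x*y*z + y^2 - 2
so tr(b^2 a b a^2 b a) = tr(b) * tr(a b a^2 b a b) - tr(a b a^2 b a) = x*y*z^3 - x^2*z^2 - y^2*z^2 + 2
reduce: tr(b^2 a b a^2 b) = tr(b) * tr(a b a^2 b^2) - tr(a b a^2 b) = x*y^2*z^2 - x^2*y*z - y^3*z - x*z^2 + 2*y*z + x
tr(b a^2 b a^2 b^2 a) = tr(a) * tr(b^2 a b a^2 b a) - tr(b^2 a b a^2 b) = x^2*y*z^3 - x^3*z^2 - 2*x*y^2*z^2 + x^2*y*z + y^3*z + x*z^2 - 2*y*z + x
reduce: tr(a^2 b a^2 b^2 a^-1 b) = tr(b a^2 b a^2 b^2) * tr(a) - tr(b a^2 b a^2 b^2 a) = x^3*y^2*z^2 - x^4*y*z - 2*x^2*y^3*z - x^2*y*z^3 + x^3*y^2 + x*y^4 + 2*x*y^2*z^2 + 3*x^2*y*z - y^3*z - 4*x*y^2 - x*z^2 + 2*y*z + x
reduce: tr(b^-1 a^2 b a^2 b^2 a^-1) = tr(a^2 b a^2 b^2 a^-1) * tr(b) - tr(a^2 b a^2 b^2 a^-1 b) = -x^3*y^2*z^2 + x^4*y*z + 2*x^2*y^3*z + x^2*y*z^3 - x^3*y^2 - x*y^4 - x*y^2*z^2 - 4*x^2*y*z + 4*x*y^2 + x*z^2 - y*z - x
so tr(a b a^2 b^2 a^-2 b^-1 a) = tr(b^-1 a^2 b a^2 b^2 a^-1) * tr(a) - tr(b^-1 a^2 b a^2 b^2) = -x^4*y^2*z^2 + x^5*y*z + 2*x^3*y^3*z + x^3*y*z^3 - x^4*y^2 - x^2*y^4 - x^2*y^2*z^2 - 4*x^3*y*z + 4*x^2*y^2 + x*y*z - x^2 - y^2 + 2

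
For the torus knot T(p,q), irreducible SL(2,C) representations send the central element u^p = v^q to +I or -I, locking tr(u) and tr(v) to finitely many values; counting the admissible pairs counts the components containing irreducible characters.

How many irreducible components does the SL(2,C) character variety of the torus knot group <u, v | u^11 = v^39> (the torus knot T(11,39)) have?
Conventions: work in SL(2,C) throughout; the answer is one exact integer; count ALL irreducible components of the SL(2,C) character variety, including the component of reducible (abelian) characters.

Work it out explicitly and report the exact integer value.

For T(11,39): irreducibility forces the central element u^11 = v^39 to one of +I, -I.
On an irreducible component, tr(u) is locked at 2*cos(pi*alpha/11) for some alpha in 1..10, and tr(v) at 2*cos(pi*beta/39) for some beta in 1..38.
u^11 = (-1)^alpha I and v^39 = (-1)^beta I must agree, so alpha and beta have equal parity.
Enumerate parity-matched pairs: 5*19 odd-odd plus 5*19 even-even gives 190.
That is 190 components of irreducible characters, and with the reducible (abelian) component the total is 191.

191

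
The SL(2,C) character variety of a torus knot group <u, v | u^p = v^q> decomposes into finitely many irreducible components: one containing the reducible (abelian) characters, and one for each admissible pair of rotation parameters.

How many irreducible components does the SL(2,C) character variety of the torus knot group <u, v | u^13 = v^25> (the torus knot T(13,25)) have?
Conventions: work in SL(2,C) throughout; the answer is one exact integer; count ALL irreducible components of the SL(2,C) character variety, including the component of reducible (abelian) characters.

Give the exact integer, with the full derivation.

145

Gamma = < u, v | u^13 = v^25 > (torus knot T(13,25)); the central element u^13 = v^25 acts as +I or -I in any irreducible SL(2,C) representation.
This locks tr(u) to 2*cos(pi*alpha/13), alpha in 1..12, and tr(v) to 2*cos(pi*beta/25), beta in 1..24, on each component of irreducible characters.
u^13 = (-1)^alpha I and v^25 = (-1)^beta I must agree, so alpha and beta have equal parity.
Enumerate parity-matched pairs: 6*12 odd-odd plus 6*12 even-even gives 144.
Total: 144 irreducible-character components + 1 reducible (abelian) component = 145.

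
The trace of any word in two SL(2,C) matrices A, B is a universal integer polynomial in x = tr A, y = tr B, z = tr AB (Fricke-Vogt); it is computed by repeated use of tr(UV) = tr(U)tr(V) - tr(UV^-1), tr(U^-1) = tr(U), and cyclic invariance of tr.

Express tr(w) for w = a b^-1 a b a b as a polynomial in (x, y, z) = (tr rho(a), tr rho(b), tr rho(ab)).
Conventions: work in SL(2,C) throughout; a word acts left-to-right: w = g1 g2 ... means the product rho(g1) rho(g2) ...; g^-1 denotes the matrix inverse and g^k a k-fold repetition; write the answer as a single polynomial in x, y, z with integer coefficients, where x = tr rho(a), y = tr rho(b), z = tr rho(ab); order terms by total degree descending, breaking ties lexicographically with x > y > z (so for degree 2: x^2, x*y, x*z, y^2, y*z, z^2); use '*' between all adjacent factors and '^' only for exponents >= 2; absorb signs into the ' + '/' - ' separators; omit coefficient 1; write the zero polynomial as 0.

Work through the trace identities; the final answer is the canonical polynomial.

x*y*z^2 - y^2*z - z^3 - x*y + 3*z

trace(b a b a) = trace(b a) * trace(b a) - trace(1) = z^2 - 2
trace(b a b) = trace(b) * trace(a b) - trace(a) = y*z - x
trace(a b a b a) = trace(a) * trace(b a b a) - trace(b a b) = x*z^2 - y*z - x
trace(a b a b a b) = trace(a b) * trace(a b a b) - trace(a^-1 b^-1) = z^3 - 3*z
trace(a b^-1 a b a b) = trace(a b a b a) * trace(b) - trace(a b a b a b) = x*y*z^2 - y^2*z - z^3 - x*y + 3*z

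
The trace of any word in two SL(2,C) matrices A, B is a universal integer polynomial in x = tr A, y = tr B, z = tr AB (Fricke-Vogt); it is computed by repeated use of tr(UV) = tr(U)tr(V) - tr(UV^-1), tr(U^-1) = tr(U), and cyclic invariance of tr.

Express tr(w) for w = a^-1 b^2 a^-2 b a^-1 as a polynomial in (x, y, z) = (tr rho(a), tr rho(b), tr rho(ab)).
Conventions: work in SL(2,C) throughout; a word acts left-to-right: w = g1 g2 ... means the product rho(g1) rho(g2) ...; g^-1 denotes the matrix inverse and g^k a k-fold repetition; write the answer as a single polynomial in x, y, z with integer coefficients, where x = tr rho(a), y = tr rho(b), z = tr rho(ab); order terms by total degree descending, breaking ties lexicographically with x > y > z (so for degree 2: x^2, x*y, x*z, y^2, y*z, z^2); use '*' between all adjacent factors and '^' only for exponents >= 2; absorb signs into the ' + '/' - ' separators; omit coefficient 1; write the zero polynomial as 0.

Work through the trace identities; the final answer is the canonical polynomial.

next, tr(b^2) = tr(b) * tr(b) - tr(1)  (reduce the b square) = y^2 - 2
and tr(b^3) = tr(b) * tr(b^2) - tr(b)  (reduce the b square) = y^3 - 3*y
and tr(a b^2) = tr(b) * tr(a b) - tr(a)  (reduce the b square) = y*z - x
next, tr(b^3 a) = tr(b) * tr(a b^2) - tr(a b)  (reduce the b square) = y^2*z - x*y - z
next, tr(a^-1 b^3) = tr(b^3) * tr(a) - tr(b^3 a)  (eliminate a^-1) = x*y^3 - y^2*z - 2*x*y + z
next, tr(b a^-2 b^2) = tr(a^-1 b^3) * tr(a) - tr(a^-1 b^3 a)  (eliminate a^-1) = x^2*y^3 - x*y^2*z - 2*x^2*y - y^3 + x*z + 3*y
tr(a b a b) = tr(a b) * tr(a b) - tr(1)  (split on a) = z^2 - 2
next, tr(a b a) = tr(a) * tr(b a) - tr(b)  (reduce the a square) = x*z - y
tr(b^2 a b a) = tr(b) * tr(a b a b) - tr(a b a)  (reduce the b square) = y*z^2 - x*z - y
tr(b^2 a b a^-1) = tr(b^2 a b) * tr(a) - tr(b^2 a b a)  (eliminate a^-1) = x*y^2*z - x^2*y - y*z^2 + y
and tr(b a^-2 b^2 a) = tr(b^2 a b a^-1) * tr(a) - tr(b^2 a b)  (eliminate a^-1) = x^2*y^2*z - x^3*y - x*y*z^2 - y^2*z + 2*x*y + z
and tr(a^-1 b a^-2 b^2) = tr(b a^-2 b^2) * tr(a) - tr(b a^-2 b^2 a)  (eliminate a^-1) = x^3*y^3 - 2*x^2*y^2*z - x^3*y - x*y^3 + x*y*z^2 + x^2*z + y^2*z + x*y - z
and tr(a^-1 b^2 a^-2 b a^-1) = tr(a^-1 b a^-2 b^2) * tr(a) - tr(a^-1 b a^-2 b^2 a)  (eliminate a^-1) = x^4*y^3 - 2*x^3*y^2*z - x^4*y - 2*x^2*y^3 + x^2*y*z^2 + x^3*z + 2*x*y^2*z + 3*x^2*y + y^3 - 2*x*z - 3*y

x^4*y^3 - 2*x^3*y^2*z - x^4*y - 2*x^2*y^3 + x^2*y*z^2 + x^3*z + 2*x*y^2*z + 3*x^2*y + y^3 - 2*x*z - 3*y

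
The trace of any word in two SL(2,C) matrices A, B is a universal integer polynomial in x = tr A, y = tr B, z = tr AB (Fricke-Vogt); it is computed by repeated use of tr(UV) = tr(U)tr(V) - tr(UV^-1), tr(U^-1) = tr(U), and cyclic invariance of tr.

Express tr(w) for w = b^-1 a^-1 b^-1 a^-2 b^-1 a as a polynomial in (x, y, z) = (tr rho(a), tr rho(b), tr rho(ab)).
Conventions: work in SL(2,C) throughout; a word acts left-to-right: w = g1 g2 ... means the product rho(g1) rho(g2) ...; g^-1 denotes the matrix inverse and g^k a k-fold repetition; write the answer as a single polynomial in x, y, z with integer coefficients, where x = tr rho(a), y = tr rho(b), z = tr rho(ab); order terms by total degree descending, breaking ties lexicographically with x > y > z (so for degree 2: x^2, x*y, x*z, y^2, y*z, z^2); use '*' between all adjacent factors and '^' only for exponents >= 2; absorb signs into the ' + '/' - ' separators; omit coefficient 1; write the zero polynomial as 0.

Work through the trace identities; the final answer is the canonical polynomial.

use: trace(a^-1) = trace(a) = x
use: trace(a^-1 b) = trace(b) trace(a) - trace(b a) = x*y - z
use: trace(b^-1 a^-1) = trace(a^-1) trace(b) - trace(a^-1 b) = z
trace(b^-1 a^-2) = trace(b^-1 a^-1) trace(a) - trace(b^-1) = x*z - y
trace(a^-2 b) = trace(a^-1 b) trace(a) - trace(a^-1 b a) = x^2*y - x*z - y
trace(b a b) = trace(b) trace(a b) - trace(a) = y*z - x
apply: trace(b a b a) = trace(b a) trace(b a) - trace(1)   [split at repeated b] = z^2 - 2
apply: trace(b a b a^-1) = trace(b a b) trace(a) - trace(b a b a) = x*y*z - x^2 - z^2 + 2
apply: trace(b a b a^-2) = trace(b a b a^-1) trace(a) - trace(b a b) = x^2*y*z - x^3 - x*z^2 - y*z + 3*x
use: trace(a^-3 b a b) = trace(b a b a^-2) trace(a) - trace(b a b a^-1) = x^3*y*z - x^4 - x^2*z^2 - 2*x*y*z + 4*x^2 + z^2 - 2
trace(a b^-1 a^-3 b) = trace(a^-3 b a) trace(b) - trace(a^-3 b a b) = -x^3*y*z + x^4 + x^2*y^2 + x^2*z^2 + x*y*z - 4*x^2 - y^2 - z^2 + 2
apply: trace(a^-2 b^-1 a b^-1 a^-1) = trace(a b^-1 a^-3) trace(b) - trace(a b^-1 a^-3 b) = x^3*y*z - x^4 - x^2*y^2 - x^2*z^2 + 4*x^2 + z^2 - 2
use: trace(a^-2) = trace(a^-1) trace(a) - trace(1) = x^2 - 2
trace(b^2) = trace(b) trace(b) - trace(1) = y^2 - 2
trace(b a^-1 b) = trace(b^2) trace(a) - trace(b^2 a) = x*y^2 - y*z - x
trace(b a^-1 b a^-1) = trace(b a^-1 b) trace(a) - trace(b a^-1 b a) = x^2*y^2 - 2*x*y*z + z^2 - 2
trace(b a b^2) = trace(b) trace(b a b) - trace(b a) = y^2*z - x*y - z
trace(b a b^2 a) = trace(b) trace(a b a b) - trace(a b a) = y*z^2 - x*z - y
apply: trace(a^-1 b a b^2) = trace(b a b^2) trace(a) - trace(b a b^2 a) = x*y^2*z - x^2*y - y*z^2 + y
trace(b a^-2 b a b) = trace(a^-1 b a b^2) trace(a) - trace(a^-1 b a b^2 a) = x^2*y^2*z - x^3*y - x*y*z^2 - y^2*z + 2*x*y + z
use: trace(b a b a b a) = trace(b a b a) trace(b a) - trace(a b)   [split at repeated b] = z^3 - 3*z
apply: trace(b a b a b a^-1) = trace(b a b a b) trace(a) - trace(b a b a b a) = x*y*z^2 - x^2*z - z^3 - x*y + 3*z
trace(b a^-2 b a b a) = trace(b a b a b a^-1) trace(a) - trace(b a b a b) = x^2*y*z^2 - x^3*z - x*z^3 - x^2*y - y*z^2 + 4*x*z + y
trace(a b a^-1 b a^-2 b) = trace(b a^-2 b a b) trace(a) - trace(b a^-2 b a b a) = x^3*y^2*z - x^4*y - 2*x^2*y*z^2 + x^3*z - x*y^2*z + x*z^3 + 3*x^2*y + y*z^2 - 3*x*z - y
apply: trace(a^-1 b a^-2 b^-1 a b) = trace(a b a^-1 b a^-2) trace(b) - trace(a b a^-1 b a^-2 b) = -x^3*y^2*z + x^4*y + x^2*y^3 + 2*x^2*y*z^2 - x^3*z - x*y^2*z - x*z^3 - 3*x^2*y + 3*x*z - y
trace(a^-2 b^-1 a b^-1 a^-1 b) = trace(a^-1 b a^-2 b^-1 a) trace(b) - trace(a^-1 b a^-2 b^-1 a b) = x^3*y^2*z - x^4*y - x^2*y^3 - 2*x^2*y*z^2 + x^3*z + x*y^2*z + x*z^3 + 4*x^2*y - 3*x*z - y
trace(b^-1 a^-1 b^-1 a^-2 b^-1 a) = trace(a^-2 b^-1 a b^-1 a^-1) trace(b) - trace(a^-2 b^-1 a b^-1 a^-1 b) = x^2*y*z^2 - x^3*z - x*y^2*z - x*z^3 + y*z^2 + 3*x*z - y

x^2*y*z^2 - x^3*z - x*y^2*z - x*z^3 + y*z^2 + 3*x*z - y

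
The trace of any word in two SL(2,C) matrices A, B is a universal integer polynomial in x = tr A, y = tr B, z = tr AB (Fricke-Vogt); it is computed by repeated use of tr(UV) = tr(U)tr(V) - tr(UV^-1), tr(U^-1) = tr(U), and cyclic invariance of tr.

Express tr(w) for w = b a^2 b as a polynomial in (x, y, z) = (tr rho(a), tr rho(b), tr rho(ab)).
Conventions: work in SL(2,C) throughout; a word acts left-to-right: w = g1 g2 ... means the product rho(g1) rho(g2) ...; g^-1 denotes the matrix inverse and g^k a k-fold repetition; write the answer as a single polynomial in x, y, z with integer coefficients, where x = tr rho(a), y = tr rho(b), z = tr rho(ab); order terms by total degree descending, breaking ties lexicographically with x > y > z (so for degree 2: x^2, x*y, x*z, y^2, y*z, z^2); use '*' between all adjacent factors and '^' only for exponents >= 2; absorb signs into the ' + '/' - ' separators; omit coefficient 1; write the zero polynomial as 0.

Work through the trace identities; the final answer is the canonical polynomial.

tr(a^2 b) = tr(a) * tr(b a) - tr(b) = x*z - y
tr(a^2) = tr(a) * tr(a) - tr(1) = x^2 - 2
and tr(b a^2 b) = tr(b) * tr(a^2 b) - tr(a^2) = x*y*z - x^2 - y^2 + 2

x*y*z - x^2 - y^2 + 2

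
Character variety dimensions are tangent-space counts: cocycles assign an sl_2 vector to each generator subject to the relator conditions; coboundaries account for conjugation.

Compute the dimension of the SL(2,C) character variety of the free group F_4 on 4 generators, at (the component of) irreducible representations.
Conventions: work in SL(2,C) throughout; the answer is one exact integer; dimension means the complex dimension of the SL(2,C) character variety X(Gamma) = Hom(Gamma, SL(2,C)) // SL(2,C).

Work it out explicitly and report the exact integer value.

Gamma = F_4 has 4 generators and no relators.
So Z^1 = (sl_2)^4 in full: dim Z^1 = 12.
dim B^1 = 3: the coboundary map is injective because an irreducible image has centralizer 0 in sl_2.
dim X = dim H^1 = dim Z^1 - dim B^1 = 12 - 3 = 9.

9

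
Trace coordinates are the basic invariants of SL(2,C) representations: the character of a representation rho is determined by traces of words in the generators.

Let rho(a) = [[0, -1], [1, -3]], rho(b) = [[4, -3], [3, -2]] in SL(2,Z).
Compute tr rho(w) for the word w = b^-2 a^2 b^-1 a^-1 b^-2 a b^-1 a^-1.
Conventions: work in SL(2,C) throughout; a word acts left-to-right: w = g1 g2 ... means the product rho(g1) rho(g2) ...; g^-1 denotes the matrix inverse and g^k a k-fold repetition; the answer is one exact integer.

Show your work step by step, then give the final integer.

-669

rho(b^-1) = [[-2, 3], [-3, 4]]
... * rho(b^-1) = [[-2, 3], [-3, 4]]  ->  [[-5, 6], [-6, 7]]
... * rho(a) = [[0, -1], [1, -3]]  ->  [[6, -13], [7, -15]]
... * rho(a) = [[0, -1], [1, -3]]  ->  [[-13, 33], [-15, 38]]
... * rho(b^-1) = [[-2, 3], [-3, 4]]  ->  [[-73, 93], [-84, 107]]
... * rho(a^-1) = [[-3, 1], [-1, 0]]  ->  [[126, -73], [145, -84]]
... * rho(b^-1) = [[-2, 3], [-3, 4]]  ->  [[-33, 86], [-38, 99]]
... * rho(b^-1) = [[-2, 3], [-3, 4]]  ->  [[-192, 245], [-221, 282]]
... * rho(a) = [[0, -1], [1, -3]]  ->  [[245, -543], [282, -625]]
... * rho(b^-1) = [[-2, 3], [-3, 4]]  ->  [[1139, -1437], [1311, -1654]]
... * rho(a^-1) = [[-3, 1], [-1, 0]]  ->  [[-1980, 1139], [-2279, 1311]]
tr = -1980 + 1311 = -669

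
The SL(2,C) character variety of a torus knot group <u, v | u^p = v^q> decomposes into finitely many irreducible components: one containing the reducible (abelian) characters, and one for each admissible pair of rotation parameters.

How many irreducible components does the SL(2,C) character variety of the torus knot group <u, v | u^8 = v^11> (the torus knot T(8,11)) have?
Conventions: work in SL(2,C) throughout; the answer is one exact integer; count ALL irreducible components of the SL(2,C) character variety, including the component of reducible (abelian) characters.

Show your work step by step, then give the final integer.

In the torus knot group T(8,11), u^8 = v^11 is central, so an irreducible representation sends it to +I or -I (Schur).
On an irreducible component, tr(u) is locked at 2*cos(pi*alpha/8) for some alpha in 1..7, and tr(v) at 2*cos(pi*beta/11) for some beta in 1..10.
u^8 = (-1)^alpha I and v^11 = (-1)^beta I must agree, so alpha and beta have equal parity.
Enumerate parity-matched pairs: 4*5 odd-odd plus 3*5 even-even gives 35.
components with irreducible characters: 35; plus the single component of reducible (abelian) characters: total 36.

36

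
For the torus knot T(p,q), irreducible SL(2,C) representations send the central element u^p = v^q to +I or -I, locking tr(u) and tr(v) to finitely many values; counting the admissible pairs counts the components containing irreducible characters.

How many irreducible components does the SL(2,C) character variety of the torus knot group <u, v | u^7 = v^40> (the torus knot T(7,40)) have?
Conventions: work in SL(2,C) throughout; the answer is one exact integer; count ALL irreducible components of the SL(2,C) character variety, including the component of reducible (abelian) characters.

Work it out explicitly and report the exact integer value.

118

For T(7,40): irreducibility forces the central element u^7 = v^40 to one of +I, -I.
This locks tr(u) to 2*cos(pi*alpha/7), alpha in 1..6, and tr(v) to 2*cos(pi*beta/40), beta in 1..39, on each component of irreducible characters.
Consistency of u^7 = (-1)^alpha I with v^40 = (-1)^beta I forces alpha = beta (mod 2).
Counting: 3 odd alphas x 20 odd betas + 3 even alphas x 19 even betas = 60 + 57 = 117.
Total: 117 irreducible-character components + 1 reducible (abelian) component = 118.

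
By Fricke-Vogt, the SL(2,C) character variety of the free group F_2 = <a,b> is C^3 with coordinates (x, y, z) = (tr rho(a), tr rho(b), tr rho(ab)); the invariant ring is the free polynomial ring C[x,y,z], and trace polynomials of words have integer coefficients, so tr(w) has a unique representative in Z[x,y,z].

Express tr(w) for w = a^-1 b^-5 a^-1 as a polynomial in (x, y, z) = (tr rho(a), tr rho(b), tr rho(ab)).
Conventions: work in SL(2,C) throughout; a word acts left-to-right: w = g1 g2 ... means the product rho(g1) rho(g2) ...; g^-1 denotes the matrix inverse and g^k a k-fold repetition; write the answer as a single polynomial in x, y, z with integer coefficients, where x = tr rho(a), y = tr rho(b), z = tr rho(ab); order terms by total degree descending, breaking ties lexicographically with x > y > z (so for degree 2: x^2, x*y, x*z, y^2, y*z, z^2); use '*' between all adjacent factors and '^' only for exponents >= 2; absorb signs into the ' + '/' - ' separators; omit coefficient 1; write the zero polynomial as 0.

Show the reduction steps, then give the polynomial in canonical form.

x*y^4*z - x^2*y^3 - y^5 - 3*x*y^2*z + 2*x^2*y + 5*y^3 + x*z - 5*y

tr(a^-1) = tr(a) = x
so tr(a^-1 b) = tr(b) * tr(a) - tr(b a)   [inverse elimination on a] = x*y - z
reduce: tr(b^-1 a^-1) = tr(a^-1) * tr(b) - tr(a^-1 b)   [inverse elimination on b] = z
so tr(b^-2 a^-1) = tr(b^-1 a^-1) * tr(b) - tr(b^-1 a^-1 b)   [inverse elimination on b] = y*z - x
so tr(b^-2) = tr(b^-1) * tr(b) - tr(1)   [inverse elimination on b] = y^2 - 2
so tr(a^-2 b^-2) = tr(b^-2 a^-1) * tr(a) - tr(b^-2)   [inverse elimination on a] = x*y*z - x^2 - y^2 + 2
tr(a^-2 b^-1) = tr(a^-1 b^-1) * tr(a) - tr(a^-1 b^-1 a)   [inverse elimination on a] = x*z - y
reduce: tr(b^-2 a^-2 b^-1) = tr(a^-2 b^-2) * tr(b) - tr(a^-2 b^-1)   [inverse elimination on b] = x*y^2*z - x^2*y - y^3 - x*z + 3*y
reduce: tr(b^-3 a^-2 b^-1) = tr(b^-2 a^-2 b^-1) * tr(b) - tr(b^-2 a^-2)   [inverse elimination on b] = x*y^3*z - x^2*y^2 - y^4 - 2*x*y*z + x^2 + 4*y^2 - 2
tr(a^-1 b^-5 a^-1) = tr(b^-3 a^-2 b^-1) * tr(b) - tr(b^-3 a^-2)   [inverse elimination on b] = x*y^4*z - x^2*y^3 - y^5 - 3*x*y^2*z + 2*x^2*y + 5*y^3 + x*z - 5*y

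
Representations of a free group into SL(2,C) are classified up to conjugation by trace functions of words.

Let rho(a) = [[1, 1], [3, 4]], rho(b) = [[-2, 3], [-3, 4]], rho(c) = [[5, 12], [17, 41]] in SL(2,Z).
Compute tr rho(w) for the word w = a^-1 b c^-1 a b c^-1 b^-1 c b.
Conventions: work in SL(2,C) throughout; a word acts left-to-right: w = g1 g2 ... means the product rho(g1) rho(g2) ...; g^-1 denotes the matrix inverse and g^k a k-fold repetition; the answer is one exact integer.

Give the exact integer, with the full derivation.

rho(a^-1) = [[4, -1], [-3, 1]]
... * rho(b) = [[-2, 3], [-3, 4]]  ->  [[-5, 8], [3, -5]]
... * rho(c^-1) = [[41, -12], [-17, 5]]  ->  [[-341, 100], [208, -61]]
... * rho(a) = [[1, 1], [3, 4]]  ->  [[-41, 59], [25, -36]]
... * rho(b) = [[-2, 3], [-3, 4]]  ->  [[-95, 113], [58, -69]]
... * rho(c^-1) = [[41, -12], [-17, 5]]  ->  [[-5816, 1705], [3551, -1041]]
... * rho(b^-1) = [[4, -3], [3, -2]]  ->  [[-18149, 14038], [11081, -8571]]
... * rho(c) = [[5, 12], [17, 41]]  ->  [[147901, 357770], [-90302, -218439]]
... * rho(b) = [[-2, 3], [-3, 4]]  ->  [[-1369112, 1874783], [835921, -1144662]]
tr = -1369112 + -1144662 = -2513774

-2513774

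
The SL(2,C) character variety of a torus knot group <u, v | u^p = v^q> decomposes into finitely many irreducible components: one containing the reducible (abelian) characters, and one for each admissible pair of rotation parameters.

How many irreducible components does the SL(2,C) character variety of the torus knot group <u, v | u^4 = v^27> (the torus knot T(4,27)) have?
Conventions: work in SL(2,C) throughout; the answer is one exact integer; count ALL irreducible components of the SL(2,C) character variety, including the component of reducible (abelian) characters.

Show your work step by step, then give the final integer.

40

For T(4,27): irreducibility forces the central element u^4 = v^27 to one of +I, -I.
On an irreducible component, tr(u) is locked at 2*cos(pi*alpha/4) for some alpha in 1..3, and tr(v) at 2*cos(pi*beta/27) for some beta in 1..26.
Consistency of u^4 = (-1)^alpha I with v^27 = (-1)^beta I forces alpha = beta (mod 2).
count pairs: odd alpha (2 choices) x odd beta (13), plus even alpha (1) x even beta (13): 2*13 + 1*13 = 39.
Total: 39 irreducible-character components + 1 reducible (abelian) component = 40.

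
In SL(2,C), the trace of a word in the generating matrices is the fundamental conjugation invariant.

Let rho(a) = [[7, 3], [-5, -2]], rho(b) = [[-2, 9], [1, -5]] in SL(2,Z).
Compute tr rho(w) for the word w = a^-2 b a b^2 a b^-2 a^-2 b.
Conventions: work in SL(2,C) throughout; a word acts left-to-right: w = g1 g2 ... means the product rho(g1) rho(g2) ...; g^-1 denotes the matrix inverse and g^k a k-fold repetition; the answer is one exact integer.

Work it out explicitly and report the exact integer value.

rho(a^-1) = [[-2, -3], [5, 7]]
... * rho(a^-1) = [[-2, -3], [5, 7]]  ->  [[-11, -15], [25, 34]]
... * rho(b) = [[-2, 9], [1, -5]]  ->  [[7, -24], [-16, 55]]
... * rho(a) = [[7, 3], [-5, -2]]  ->  [[169, 69], [-387, -158]]
... * rho(b) = [[-2, 9], [1, -5]]  ->  [[-269, 1176], [616, -2693]]
... * rho(b) = [[-2, 9], [1, -5]]  ->  [[1714, -8301], [-3925, 19009]]
... * rho(a) = [[7, 3], [-5, -2]]  ->  [[53503, 21744], [-122520, -49793]]
... * rho(b^-1) = [[-5, -9], [-1, -2]]  ->  [[-289259, -525015], [662393, 1202266]]
... * rho(b^-1) = [[-5, -9], [-1, -2]]  ->  [[1971310, 3653361], [-4514231, -8366069]]
... * rho(a^-1) = [[-2, -3], [5, 7]]  ->  [[14324185, 19659597], [-32801883, -45019790]]
... * rho(a^-1) = [[-2, -3], [5, 7]]  ->  [[69649615, 94644624], [-159495184, -216732881]]
... * rho(b) = [[-2, 9], [1, -5]]  ->  [[-44654606, 153623415], [102257487, -351792251]]
tr = -44654606 + -351792251 = -396446857

-396446857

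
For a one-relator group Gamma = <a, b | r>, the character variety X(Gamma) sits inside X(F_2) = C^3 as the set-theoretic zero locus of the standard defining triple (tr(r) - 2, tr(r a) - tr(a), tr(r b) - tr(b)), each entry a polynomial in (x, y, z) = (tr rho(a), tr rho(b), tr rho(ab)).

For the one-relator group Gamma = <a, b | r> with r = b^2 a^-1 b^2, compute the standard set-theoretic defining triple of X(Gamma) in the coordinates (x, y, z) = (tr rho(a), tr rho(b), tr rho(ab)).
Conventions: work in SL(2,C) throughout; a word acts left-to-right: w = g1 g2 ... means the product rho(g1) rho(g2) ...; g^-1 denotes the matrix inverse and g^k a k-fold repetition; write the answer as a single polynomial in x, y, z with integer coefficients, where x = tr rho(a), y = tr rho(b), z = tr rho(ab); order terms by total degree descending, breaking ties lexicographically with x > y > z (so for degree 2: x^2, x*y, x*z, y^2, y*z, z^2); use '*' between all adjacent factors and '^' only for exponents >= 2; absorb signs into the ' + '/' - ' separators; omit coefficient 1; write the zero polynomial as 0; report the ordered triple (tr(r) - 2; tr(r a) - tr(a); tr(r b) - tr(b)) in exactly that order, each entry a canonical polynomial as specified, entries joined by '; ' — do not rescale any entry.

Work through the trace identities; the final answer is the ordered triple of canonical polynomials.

x*y^4 - y^3*z - 3*x*y^2 + 2*y*z + x - 2; x*y^3*z - x^2*y^2 - y^2*z^2 - x + 2; x*y^5 - y^4*z - 4*x*y^3 + 3*y^2*z + 3*x*y - y - z

and tr(b^2) = tr(b)*tr(b) - tr(1) = y^2 - 2
next, tr(b^3) = tr(b)*tr(b^2) - tr(b) = y^3 - 3*y
tr(b^4) = tr(b)*tr(b^3) - tr(b^2) = y^4 - 4*y^2 + 2
tr(b a b) = tr(b)*tr(a b) - tr(a) = y*z - x
tr(a b^3) = tr(b)*tr(b a b) - tr(b a) = y^2*z - x*y - z
tr(b^4 a) = tr(b)*tr(a b^3) - tr(a b^2) = y^3*z - x*y^2 - 2*y*z + x
next, tr(b^2 a^-1 b^2) = tr(b^4)*tr(a) - tr(b^4 a) = x*y^4 - y^3*z - 3*x*y^2 + 2*y*z + x
next, tr(a b a b) = tr(a b)*tr(a b) - tr(1) = z^2 - 2
tr(a b a) = tr(a)*tr(b a) - tr(b) = x*z - y
tr(a b^2 a b) = tr(b)*tr(a b a b) - tr(a b a) = y*z^2 - x*z - y
tr(a^2) = tr(a)*tr(a) - tr(1) = x^2 - 2
tr(a b^2 a) = tr(b)*tr(a^2 b) - tr(a^2) = x*y*z - x^2 - y^2 + 2
tr(b^2 a b^2 a) = tr(b)*tr(a b^2 a b) - tr(a b^2 a) = y^2*z^2 - 2*x*y*z + x^2 - 2
tr(b^2 a^-1 b^2 a) = tr(b^2 a b^2)*tr(a) - tr(b^2 a b^2 a) = x*y^3*z - x^2*y^2 - y^2*z^2 + 2
tr(b^5) = tr(b)*tr(b^4) - tr(b^3)  (reduce the b square) = y^5 - 5*y^3 + 5*y
tr(b^5 a) = tr(b)*tr(b^2 a b^2) - tr(b^2 a b)  (reduce the b square) = y^4*z - x*y^3 - 3*y^2*z + 2*x*y + z
tr(b^2 a^-1 b^3) = tr(b^5)*tr(a) - tr(b^5 a)  (eliminate a^-1) = x*y^5 - y^4*z - 4*x*y^3 + 3*y^2*z + 3*x*y - z
assemble the triple (tr(r) - 2; tr(r a) - x; tr(r b) - y)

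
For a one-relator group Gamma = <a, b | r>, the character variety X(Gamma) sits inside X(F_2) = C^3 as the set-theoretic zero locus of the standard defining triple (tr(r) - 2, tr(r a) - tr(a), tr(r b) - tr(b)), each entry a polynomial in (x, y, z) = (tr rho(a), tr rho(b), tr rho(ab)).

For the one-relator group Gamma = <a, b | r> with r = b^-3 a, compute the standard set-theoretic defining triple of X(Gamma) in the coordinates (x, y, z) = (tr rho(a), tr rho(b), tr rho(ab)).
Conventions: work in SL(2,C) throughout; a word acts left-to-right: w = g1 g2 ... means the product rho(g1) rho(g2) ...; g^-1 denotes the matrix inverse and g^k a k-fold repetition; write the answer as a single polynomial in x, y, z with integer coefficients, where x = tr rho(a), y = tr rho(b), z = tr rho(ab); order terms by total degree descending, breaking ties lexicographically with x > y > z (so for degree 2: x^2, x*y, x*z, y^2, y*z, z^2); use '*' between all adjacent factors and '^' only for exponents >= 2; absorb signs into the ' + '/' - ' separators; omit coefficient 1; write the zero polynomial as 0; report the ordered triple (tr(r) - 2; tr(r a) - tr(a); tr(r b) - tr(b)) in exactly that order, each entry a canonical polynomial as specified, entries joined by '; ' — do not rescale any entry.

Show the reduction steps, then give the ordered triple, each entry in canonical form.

so tr(b^-1 a) = tr(a) * tr(b) - tr(a b) = x*y - z
reduce: tr(a b^-2) = tr(b^-1 a) * tr(b) - tr(b^-1 a b) = x*y^2 - y*z - x
tr(b^-3 a) = tr(a b^-2) * tr(b) - tr(a b^-1) = x*y^3 - y^2*z - 2*x*y + z
tr(a^2) = tr(a) * tr(a) - tr(1) = x^2 - 2
tr(a^2 b) = tr(a) * tr(b a) - tr(b) = x*z - y
reduce: tr(a^2 b^-1) = tr(a^2) * tr(b) - tr(a^2 b) = x^2*y - x*z - y
reduce: tr(a^2 b^-2) = tr(a^2 b^-1) * tr(b) - tr(a^2) = x^2*y^2 - x*y*z - x^2 - y^2 + 2
tr(b^-3 a^2) = tr(a^2 b^-2) * tr(b) - tr(a^2 b^-1) = x^2*y^3 - x*y^2*z - 2*x^2*y - y^3 + x*z + 3*y
assemble the triple (tr(r) - 2; tr(r a) - x; tr(r b) - y)

x*y^3 - y^2*z - 2*x*y + z - 2; x^2*y^3 - x*y^2*z - 2*x^2*y - y^3 + x*z - x + 3*y; x*y^2 - y*z - x - y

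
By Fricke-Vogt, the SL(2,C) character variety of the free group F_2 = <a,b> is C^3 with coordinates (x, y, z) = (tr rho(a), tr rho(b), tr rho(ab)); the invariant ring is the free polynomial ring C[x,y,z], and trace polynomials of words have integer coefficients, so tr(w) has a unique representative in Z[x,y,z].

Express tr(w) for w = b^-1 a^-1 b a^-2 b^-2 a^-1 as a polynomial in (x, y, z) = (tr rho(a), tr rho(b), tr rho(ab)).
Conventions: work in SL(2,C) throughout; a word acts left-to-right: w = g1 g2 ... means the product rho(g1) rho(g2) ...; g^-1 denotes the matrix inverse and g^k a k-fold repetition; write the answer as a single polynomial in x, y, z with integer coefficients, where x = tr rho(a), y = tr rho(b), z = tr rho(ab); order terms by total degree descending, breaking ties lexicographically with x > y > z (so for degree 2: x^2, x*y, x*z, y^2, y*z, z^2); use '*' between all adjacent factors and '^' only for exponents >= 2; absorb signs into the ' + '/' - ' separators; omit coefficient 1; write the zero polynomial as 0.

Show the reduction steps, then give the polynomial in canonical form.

trace(a^-1) = trace(a) = x
trace(a^-1 b) = trace(b)*trace(a) - trace(b a)   [inverse elimination on a] = x*y - z
trace(a^-1 b^-1) = trace(a^-1)*trace(b) - trace(a^-1 b)   [inverse elimination on b] = z
trace(b a b) = trace(b)*trace(a b) - trace(a)   [square of b] = y*z - x
trace(b a b a) = trace(b a)*trace(b a) - trace(1)   [split at a repeated b] = z^2 - 2
trace(a b a^-1 b) = trace(b a b)*trace(a) - trace(b a b a)   [inverse elimination on a] = x*y*z - x^2 - z^2 + 2
trace(a b a^-1 b^-1) = trace(a b a^-1)*trace(b) - trace(a b a^-1 b)   [inverse elimination on b] = -x*y*z + x^2 + y^2 + z^2 - 2
trace(b a^-1 b^-2 a) = trace(a b a^-1 b^-1)*trace(b) - trace(a b a^-1)   [inverse elimination on b] = -x*y^2*z + x^2*y + y^3 + y*z^2 - 3*y
trace(a^-1 b a^-1 b^-2) = trace(b a^-1 b^-2)*trace(a) - trace(b a^-1 b^-2 a)   [inverse elimination on a] = x*y^2*z - x^2*y - y^3 - y*z^2 + x*z + 3*y
trace(a^-1 b^-2 a^-2 b) = trace(a^-1 b a^-1 b^-2)*trace(a) - trace(a^-1 b a^-1 b^-2 a)   [inverse elimination on a] = x^2*y^2*z - x^3*y - x*y^3 - x*y*z^2 + x^2*z + 3*x*y - z
trace(b^-1 a^-2) = trace(b^-1 a^-1)*trace(a) - trace(b^-1)   [inverse elimination on a] = x*z - y
trace(a^-1 b a^-2 b^-2 a^-1) = trace(a^-1 b^-2 a^-2 b)*trace(a) - trace(a^-1 b^-2 a^-2 b a)   [inverse elimination on a] = x^3*y^2*z - x^4*y - x^2*y^3 - x^2*y*z^2 + x^3*z + 3*x^2*y - 2*x*z + y
trace(b a^-2) = trace(a^-1 b)*trace(a) - trace(a^-1 b a)   [inverse elimination on a] = x^2*y - x*z - y
trace(a^-1 b a^-2) = trace(b a^-2)*trace(a) - trace(b a^-1)   [inverse elimination on a] = x^3*y - x^2*z - 2*x*y + z
trace(b^2) = trace(b)*trace(b) - trace(1)   [square of b] = y^2 - 2
trace(b a^-1 b) = trace(b^2)*trace(a) - trace(b^2 a)   [inverse elimination on a] = x*y^2 - y*z - x
trace(b a^-1 b a^-1) = trace(b a^-1 b)*trace(a) - trace(b a^-1 b a)   [inverse elimination on a] = x^2*y^2 - 2*x*y*z + z^2 - 2
trace(a^-1 b a^-2 b) = trace(b a^-1 b a^-1)*trace(a) - trace(b a^-1 b)   [inverse elimination on a] = x^3*y^2 - 2*x^2*y*z - x*y^2 + x*z^2 + y*z - x
trace(a^-1 b a^-2 b^-1) = trace(a^-1 b a^-2)*trace(b) - trace(a^-1 b a^-2 b)   [inverse elimination on b] = x^2*y*z - x*y^2 - x*z^2 + x
trace(b a^-1 b^-1 a b) = trace(b^-1 a b^2)*trace(a) - trace(b^-1 a b^2 a)   [inverse elimination on a] = -x*y^2*z + x^2*y + y^3 + y*z^2 - 3*y
trace(b a b a b) = trace(b)*trace(a b a b) - trace(a b a)   [square of b] = y*z^2 - x*z - y
trace(b a b a b a) = trace(b a)*trace(b a b a) - trace(b^-1 a^-1)   [split at a repeated b] = z^3 - 3*z
trace(a b a b a^-1 b) = trace(b a b a b)*trace(a) - trace(b a b a b a)   [inverse elimination on a] = x*y*z^2 - x^2*z - z^3 - x*y + 3*z
trace(b a^-1 b^-1 a b a) = trace(a b a b a^-1)*trace(b) - trace(a b a b a^-1 b)   [inverse elimination on b] = -x*y*z^2 + x^2*z + y^2*z + z^3 - 3*z
trace(b^-1 a b a^-1 b a^-1) = trace(b a^-1 b^-1 a b)*trace(a) - trace(b a^-1 b^-1 a b a)   [inverse elimination on a] = -x^2*y^2*z + x^3*y + x*y^3 + 2*x*y*z^2 - x^2*z - y^2*z - z^3 - 3*x*y + 3*z
trace(a^-1 b^-2 a b a^-1 b) = trace(b^-1 a b a^-1 b a^-1)*trace(b) - trace(b^-1 a b a^-1 b a^-1 b)   [inverse elimination on b] = -x^2*y^3*z + x^3*y^2 + x*y^4 + 2*x*y^2*z^2 - x^2*y*z - y^3*z - y*z^3 - 4*x*y^2 + 4*y*z + x
trace(b a^-1 b a^-2 b^-2 a) = trace(a^-1 b^-2 a b a^-1 b)*trace(a) - trace(a^-1 b^-2 a b a^-1 b a)   [inverse elimination on a] = -x^3*y^3*z + x^4*y^2 + x^2*y^4 + 2*x^2*y^2*z^2 - x^3*y*z - x*y^3*z - x*y*z^3 - 4*x^2*y^2 + 5*x*y*z - y^2 - z^2 + 2
trace(a^-1 b a^-2 b^-2 a^-1 b) = trace(b a^-1 b a^-2 b^-2)*trace(a) - trace(b a^-1 b a^-2 b^-2 a)   [inverse elimination on a] = x^3*y^3*z - x^4*y^2 - x^2*y^4 - 2*x^2*y^2*z^2 + 2*x^3*y*z + x*y^3*z + x*y*z^3 + 3*x^2*y^2 - x^2*z^2 - 5*x*y*z + x^2 + y^2 + z^2 - 2
trace(b^-1 a^-1 b a^-2 b^-2 a^-1) = trace(a^-1 b a^-2 b^-2 a^-1)*trace(b) - trace(a^-1 b a^-2 b^-2 a^-1 b)   [inverse elimination on b] = x^2*y^2*z^2 - x^3*y*z - x*y^3*z - x*y*z^3 + x^2*z^2 + 3*x*y*z - x^2 - z^2 + 2

x^2*y^2*z^2 - x^3*y*z - x*y^3*z - x*y*z^3 + x^2*z^2 + 3*x*y*z - x^2 - z^2 + 2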